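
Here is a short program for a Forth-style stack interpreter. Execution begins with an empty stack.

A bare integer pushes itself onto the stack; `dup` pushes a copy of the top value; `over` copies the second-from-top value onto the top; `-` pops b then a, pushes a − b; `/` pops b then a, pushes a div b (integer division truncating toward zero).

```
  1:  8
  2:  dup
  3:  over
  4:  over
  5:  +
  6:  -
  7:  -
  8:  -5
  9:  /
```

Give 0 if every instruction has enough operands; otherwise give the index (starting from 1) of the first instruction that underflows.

8    → [8]
dup  → [8, 8]
over → [8, 8, 8]
over → [8, 8, 8, 8]
+    → [8, 8, 16]
-    → [8, -8]
-    → [16]
-5   → [16, -5]
/    → [-3]

0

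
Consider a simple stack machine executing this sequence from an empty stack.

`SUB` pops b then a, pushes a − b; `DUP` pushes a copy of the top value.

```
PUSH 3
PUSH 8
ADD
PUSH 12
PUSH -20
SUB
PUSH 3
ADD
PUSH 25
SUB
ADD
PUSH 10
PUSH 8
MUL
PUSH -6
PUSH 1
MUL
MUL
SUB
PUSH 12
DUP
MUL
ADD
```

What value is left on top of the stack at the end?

PUSH 3   -> 3
PUSH 8   -> 3 8
ADD      -> 11
PUSH 12  -> 11 12
PUSH -20 -> 11 12 -20
SUB      -> 11 32
PUSH 3   -> 11 32 3
ADD      -> 11 35
PUSH 25  -> 11 35 25
SUB      -> 11 10
ADD      -> 21
PUSH 10  -> 21 10
PUSH 8   -> 21 10 8
MUL      -> 21 80
PUSH -6  -> 21 80 -6
PUSH 1   -> 21 80 -6 1
MUL      -> 21 80 -6
MUL      -> 21 -480
SUB      -> 501
PUSH 12  -> 501 12
DUP      -> 501 12 12
MUL      -> 501 144
ADD      -> 645

645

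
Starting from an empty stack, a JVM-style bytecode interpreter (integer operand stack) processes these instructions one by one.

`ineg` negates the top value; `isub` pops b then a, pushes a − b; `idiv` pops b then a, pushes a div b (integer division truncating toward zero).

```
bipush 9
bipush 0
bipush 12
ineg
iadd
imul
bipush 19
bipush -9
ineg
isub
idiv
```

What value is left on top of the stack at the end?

-10

bipush 9   9
bipush 0   9 0
bipush 12  9 0 12
ineg       9 0 -12
iadd       9 -12
imul       -108
bipush 19  -108 19
bipush -9  -108 19 -9
ineg       -108 19 9
isub       -108 10
idiv       -10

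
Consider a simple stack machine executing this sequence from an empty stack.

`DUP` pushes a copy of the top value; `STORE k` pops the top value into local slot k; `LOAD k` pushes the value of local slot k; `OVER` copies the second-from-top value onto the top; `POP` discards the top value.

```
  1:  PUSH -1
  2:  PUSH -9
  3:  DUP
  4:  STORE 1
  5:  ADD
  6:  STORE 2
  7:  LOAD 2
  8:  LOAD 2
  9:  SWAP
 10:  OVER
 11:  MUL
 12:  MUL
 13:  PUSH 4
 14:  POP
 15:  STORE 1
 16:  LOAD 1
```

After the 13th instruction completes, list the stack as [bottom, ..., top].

[-1000, 4]

PUSH -1  -1
PUSH -9  -1 -9
DUP      -1 -9 -9
STORE 1  -1 -9
ADD      -10
STORE 2  (empty)
LOAD 2   -10
LOAD 2   -10 -10
SWAP     -10 -10
OVER     -10 -10 -10
MUL      -10 100
MUL      -1000
PUSH 4   -1000 4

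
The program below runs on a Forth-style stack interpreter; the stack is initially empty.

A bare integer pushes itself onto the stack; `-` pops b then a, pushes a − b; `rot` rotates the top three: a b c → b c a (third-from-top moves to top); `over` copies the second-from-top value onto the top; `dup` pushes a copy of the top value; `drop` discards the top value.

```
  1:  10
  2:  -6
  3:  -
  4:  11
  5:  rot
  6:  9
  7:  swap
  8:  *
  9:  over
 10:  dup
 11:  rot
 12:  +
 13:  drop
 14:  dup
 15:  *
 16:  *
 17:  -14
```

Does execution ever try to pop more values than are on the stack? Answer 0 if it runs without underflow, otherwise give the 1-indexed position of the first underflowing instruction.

10 : 10
-6 : 10 -6
-  : 16
11 : 16 11
rot  — needs 3 operands, stack has 2 → underflow

5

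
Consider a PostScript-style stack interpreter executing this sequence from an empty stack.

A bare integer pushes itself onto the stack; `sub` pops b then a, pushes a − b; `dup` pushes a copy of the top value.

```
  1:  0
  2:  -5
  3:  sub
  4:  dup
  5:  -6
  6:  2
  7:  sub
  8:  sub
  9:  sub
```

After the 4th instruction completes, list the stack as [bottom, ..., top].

0    [0]
-5   [0, -5]
sub  [5]
dup  [5, 5]

[5, 5]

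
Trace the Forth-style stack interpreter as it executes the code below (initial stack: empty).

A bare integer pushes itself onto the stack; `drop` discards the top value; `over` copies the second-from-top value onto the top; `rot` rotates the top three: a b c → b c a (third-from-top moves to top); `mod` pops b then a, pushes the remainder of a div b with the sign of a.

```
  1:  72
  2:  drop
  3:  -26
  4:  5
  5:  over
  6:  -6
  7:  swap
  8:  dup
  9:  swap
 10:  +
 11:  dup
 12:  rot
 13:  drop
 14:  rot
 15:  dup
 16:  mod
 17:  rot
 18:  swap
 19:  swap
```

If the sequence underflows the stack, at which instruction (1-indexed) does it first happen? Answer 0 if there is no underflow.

0

72    72
drop  (empty)
-26   -26
5     -26 5
over  -26 5 -26
-6    -26 5 -26 -6
swap  -26 5 -6 -26
dup   -26 5 -6 -26 -26
swap  -26 5 -6 -26 -26
+     -26 5 -6 -52
dup   -26 5 -6 -52 -52
rot   -26 5 -52 -52 -6
drop  -26 5 -52 -52
rot   -26 -52 -52 5
dup   -26 -52 -52 5 5
mod   -26 -52 -52 0
rot   -26 -52 0 -52
swap  -26 -52 -52 0
swap  -26 -52 0 -52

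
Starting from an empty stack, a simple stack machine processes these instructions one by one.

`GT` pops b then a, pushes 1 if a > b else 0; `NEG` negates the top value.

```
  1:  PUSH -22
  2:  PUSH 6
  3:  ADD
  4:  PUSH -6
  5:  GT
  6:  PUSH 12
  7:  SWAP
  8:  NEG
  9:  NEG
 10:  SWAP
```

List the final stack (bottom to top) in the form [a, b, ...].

PUSH -22  [-22]
PUSH 6    [-22, 6]
ADD       [-16]
PUSH -6   [-16, -6]
GT        [0]
PUSH 12   [0, 12]
SWAP      [12, 0]
NEG       [12, 0]
NEG       [12, 0]
SWAP      [0, 12]

[0, 12]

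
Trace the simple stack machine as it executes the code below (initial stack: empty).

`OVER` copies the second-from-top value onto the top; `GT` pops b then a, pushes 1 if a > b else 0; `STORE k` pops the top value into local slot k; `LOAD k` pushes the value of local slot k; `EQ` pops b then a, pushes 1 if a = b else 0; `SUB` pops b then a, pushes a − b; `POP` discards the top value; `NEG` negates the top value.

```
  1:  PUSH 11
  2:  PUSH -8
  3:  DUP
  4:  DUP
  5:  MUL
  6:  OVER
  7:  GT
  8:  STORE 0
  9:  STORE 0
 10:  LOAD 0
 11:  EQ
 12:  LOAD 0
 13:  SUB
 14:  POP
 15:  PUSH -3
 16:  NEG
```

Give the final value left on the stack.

PUSH 11 → 11
PUSH -8 → 11 -8
DUP     → 11 -8 -8
DUP     → 11 -8 -8 -8
MUL     → 11 -8 64
OVER    → 11 -8 64 -8
GT      → 11 -8 1
STORE 0 → 11 -8
STORE 0 → 11
LOAD 0  → 11 -8
EQ      → 0
LOAD 0  → 0 -8
SUB     → 8
POP     → (empty)
PUSH -3 → -3
NEG     → 3

3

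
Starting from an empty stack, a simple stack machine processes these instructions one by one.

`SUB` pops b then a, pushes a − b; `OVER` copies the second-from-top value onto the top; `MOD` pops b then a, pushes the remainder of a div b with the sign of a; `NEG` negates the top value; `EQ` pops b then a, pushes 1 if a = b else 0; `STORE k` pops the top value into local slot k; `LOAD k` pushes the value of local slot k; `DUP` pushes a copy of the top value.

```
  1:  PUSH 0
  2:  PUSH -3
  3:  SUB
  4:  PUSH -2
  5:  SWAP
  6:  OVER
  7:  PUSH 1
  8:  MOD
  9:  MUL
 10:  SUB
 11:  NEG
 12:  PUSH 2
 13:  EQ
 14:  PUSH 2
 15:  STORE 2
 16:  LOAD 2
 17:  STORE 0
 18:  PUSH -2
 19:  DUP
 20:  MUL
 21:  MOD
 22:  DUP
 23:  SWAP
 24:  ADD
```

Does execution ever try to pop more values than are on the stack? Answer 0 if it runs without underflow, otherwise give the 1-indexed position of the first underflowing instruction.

PUSH 0   [0]
PUSH -3  [0, -3]
SUB      [3]
PUSH -2  [3, -2]
SWAP     [-2, 3]
OVER     [-2, 3, -2]
PUSH 1   [-2, 3, -2, 1]
MOD      [-2, 3, 0]
MUL      [-2, 0]
SUB      [-2]
NEG      [2]
PUSH 2   [2, 2]
EQ       [1]
PUSH 2   [1, 2]
STORE 2  [1]
LOAD 2   [1, 2]
STORE 0  [1]
PUSH -2  [1, -2]
DUP      [1, -2, -2]
MUL      [1, 4]
MOD      [1]
DUP      [1, 1]
SWAP     [1, 1]
ADD      [2]

0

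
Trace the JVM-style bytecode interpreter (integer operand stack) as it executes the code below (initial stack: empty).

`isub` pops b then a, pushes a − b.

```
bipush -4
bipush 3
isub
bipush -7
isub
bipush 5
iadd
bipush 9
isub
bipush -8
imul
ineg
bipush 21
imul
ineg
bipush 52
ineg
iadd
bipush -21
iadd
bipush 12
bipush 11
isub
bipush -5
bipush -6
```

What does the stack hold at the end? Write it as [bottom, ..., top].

bipush -4  : [-4]
bipush 3   : [-4, 3]
isub       : [-7]
bipush -7  : [-7, -7]
isub       : [0]
bipush 5   : [0, 5]
iadd       : [5]
bipush 9   : [5, 9]
isub       : [-4]
bipush -8  : [-4, -8]
imul       : [32]
ineg       : [-32]
bipush 21  : [-32, 21]
imul       : [-672]
ineg       : [672]
bipush 52  : [672, 52]
ineg       : [672, -52]
iadd       : [620]
bipush -21 : [620, -21]
iadd       : [599]
bipush 12  : [599, 12]
bipush 11  : [599, 12, 11]
isub       : [599, 1]
bipush -5  : [599, 1, -5]
bipush -6  : [599, 1, -5, -6]

[599, 1, -5, -6]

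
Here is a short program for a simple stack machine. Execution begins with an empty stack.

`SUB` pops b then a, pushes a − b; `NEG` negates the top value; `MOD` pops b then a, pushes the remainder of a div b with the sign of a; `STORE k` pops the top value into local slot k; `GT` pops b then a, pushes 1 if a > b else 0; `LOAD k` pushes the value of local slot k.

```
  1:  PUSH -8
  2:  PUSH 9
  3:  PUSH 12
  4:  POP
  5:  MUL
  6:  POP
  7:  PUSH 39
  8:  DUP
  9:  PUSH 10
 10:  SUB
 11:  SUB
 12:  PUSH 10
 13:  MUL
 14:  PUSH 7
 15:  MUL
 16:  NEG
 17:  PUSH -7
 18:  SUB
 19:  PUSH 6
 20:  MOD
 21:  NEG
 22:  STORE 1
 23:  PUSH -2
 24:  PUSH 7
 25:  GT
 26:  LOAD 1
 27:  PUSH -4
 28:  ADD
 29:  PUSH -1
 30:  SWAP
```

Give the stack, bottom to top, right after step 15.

[700]

PUSH -8 -> [-8]
PUSH 9  -> [-8, 9]
PUSH 12 -> [-8, 9, 12]
POP     -> [-8, 9]
MUL     -> [-72]
POP     -> []
PUSH 39 -> [39]
DUP     -> [39, 39]
PUSH 10 -> [39, 39, 10]
SUB     -> [39, 29]
SUB     -> [10]
PUSH 10 -> [10, 10]
MUL     -> [100]
PUSH 7  -> [100, 7]
MUL     -> [700]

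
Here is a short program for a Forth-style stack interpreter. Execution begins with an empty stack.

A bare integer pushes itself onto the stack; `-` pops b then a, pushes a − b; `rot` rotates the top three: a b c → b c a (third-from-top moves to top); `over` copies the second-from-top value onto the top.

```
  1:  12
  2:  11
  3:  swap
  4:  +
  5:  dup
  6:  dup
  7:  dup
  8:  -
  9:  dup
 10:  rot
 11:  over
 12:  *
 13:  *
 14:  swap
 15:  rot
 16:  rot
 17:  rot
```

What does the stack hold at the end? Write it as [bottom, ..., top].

12   : 12
11   : 12 11
swap : 11 12
+    : 23
dup  : 23 23
dup  : 23 23 23
dup  : 23 23 23 23
-    : 23 23 0
dup  : 23 23 0 0
rot  : 23 0 0 23
over : 23 0 0 23 0
*    : 23 0 0 0
*    : 23 0 0
swap : 23 0 0
rot  : 0 0 23
rot  : 0 23 0
rot  : 23 0 0

[23, 0, 0]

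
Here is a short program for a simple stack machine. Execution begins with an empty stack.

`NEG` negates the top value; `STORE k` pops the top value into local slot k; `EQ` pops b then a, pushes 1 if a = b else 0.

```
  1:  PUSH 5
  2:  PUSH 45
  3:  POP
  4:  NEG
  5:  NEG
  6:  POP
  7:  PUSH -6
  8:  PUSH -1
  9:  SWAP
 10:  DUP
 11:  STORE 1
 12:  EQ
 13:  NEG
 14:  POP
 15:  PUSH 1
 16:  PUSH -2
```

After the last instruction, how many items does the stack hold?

PUSH 5  → 5
PUSH 45 → 5 45
POP     → 5
NEG     → -5
NEG     → 5
POP     → (empty)
PUSH -6 → -6
PUSH -1 → -6 -1
SWAP    → -1 -6
DUP     → -1 -6 -6
STORE 1 → -1 -6
EQ      → 0
NEG     → 0
POP     → (empty)
PUSH 1  → 1
PUSH -2 → 1 -2

2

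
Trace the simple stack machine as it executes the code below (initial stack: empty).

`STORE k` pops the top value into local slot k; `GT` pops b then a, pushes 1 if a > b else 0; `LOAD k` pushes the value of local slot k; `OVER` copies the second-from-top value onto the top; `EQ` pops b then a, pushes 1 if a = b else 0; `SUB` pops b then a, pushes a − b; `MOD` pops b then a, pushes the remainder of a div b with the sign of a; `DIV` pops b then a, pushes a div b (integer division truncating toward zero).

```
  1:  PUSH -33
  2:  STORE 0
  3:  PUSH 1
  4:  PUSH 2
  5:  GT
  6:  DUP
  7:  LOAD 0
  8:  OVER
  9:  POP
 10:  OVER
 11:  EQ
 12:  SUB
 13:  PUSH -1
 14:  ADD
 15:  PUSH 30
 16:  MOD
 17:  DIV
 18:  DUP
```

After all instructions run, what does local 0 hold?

-33

PUSH -33 → -33
STORE 0  → (empty)
PUSH 1   → 1
PUSH 2   → 1 2
GT       → 0
DUP      → 0 0
LOAD 0   → 0 0 -33
OVER     → 0 0 -33 0
POP      → 0 0 -33
OVER     → 0 0 -33 0
EQ       → 0 0 0
SUB      → 0 0
PUSH -1  → 0 0 -1
ADD      → 0 -1
PUSH 30  → 0 -1 30
MOD      → 0 -1
DIV      → 0
DUP      → 0 0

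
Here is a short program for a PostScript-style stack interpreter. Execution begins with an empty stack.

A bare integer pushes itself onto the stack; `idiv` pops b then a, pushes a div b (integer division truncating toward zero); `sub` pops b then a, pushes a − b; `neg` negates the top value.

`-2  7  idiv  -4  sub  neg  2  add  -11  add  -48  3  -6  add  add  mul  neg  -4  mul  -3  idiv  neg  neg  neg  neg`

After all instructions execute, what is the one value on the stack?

-884

-2    [-2]
7     [-2, 7]
idiv  [0]
-4    [0, -4]
sub   [4]
neg   [-4]
2     [-4, 2]
add   [-2]
-11   [-2, -11]
add   [-13]
-48   [-13, -48]
3     [-13, -48, 3]
-6    [-13, -48, 3, -6]
add   [-13, -48, -3]
add   [-13, -51]
mul   [663]
neg   [-663]
-4    [-663, -4]
mul   [2652]
-3    [2652, -3]
idiv  [-884]
neg   [884]
neg   [-884]
neg   [884]
neg   [-884]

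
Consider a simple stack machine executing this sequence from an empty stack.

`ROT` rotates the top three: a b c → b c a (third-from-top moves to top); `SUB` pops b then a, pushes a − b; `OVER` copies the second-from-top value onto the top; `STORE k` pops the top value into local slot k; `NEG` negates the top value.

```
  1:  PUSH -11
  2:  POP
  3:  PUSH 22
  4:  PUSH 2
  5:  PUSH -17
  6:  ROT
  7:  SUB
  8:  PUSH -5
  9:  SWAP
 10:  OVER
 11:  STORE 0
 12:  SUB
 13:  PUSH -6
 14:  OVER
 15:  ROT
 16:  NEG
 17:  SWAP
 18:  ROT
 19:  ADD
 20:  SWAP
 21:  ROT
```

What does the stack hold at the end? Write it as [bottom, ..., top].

[28, -34, 2]

PUSH -11  [-11]
POP       []
PUSH 22   [22]
PUSH 2    [22, 2]
PUSH -17  [22, 2, -17]
ROT       [2, -17, 22]
SUB       [2, -39]
PUSH -5   [2, -39, -5]
SWAP      [2, -5, -39]
OVER      [2, -5, -39, -5]
STORE 0   [2, -5, -39]
SUB       [2, 34]
PUSH -6   [2, 34, -6]
OVER      [2, 34, -6, 34]
ROT       [2, -6, 34, 34]
NEG       [2, -6, 34, -34]
SWAP      [2, -6, -34, 34]
ROT       [2, -34, 34, -6]
ADD       [2, -34, 28]
SWAP      [2, 28, -34]
ROT       [28, -34, 2]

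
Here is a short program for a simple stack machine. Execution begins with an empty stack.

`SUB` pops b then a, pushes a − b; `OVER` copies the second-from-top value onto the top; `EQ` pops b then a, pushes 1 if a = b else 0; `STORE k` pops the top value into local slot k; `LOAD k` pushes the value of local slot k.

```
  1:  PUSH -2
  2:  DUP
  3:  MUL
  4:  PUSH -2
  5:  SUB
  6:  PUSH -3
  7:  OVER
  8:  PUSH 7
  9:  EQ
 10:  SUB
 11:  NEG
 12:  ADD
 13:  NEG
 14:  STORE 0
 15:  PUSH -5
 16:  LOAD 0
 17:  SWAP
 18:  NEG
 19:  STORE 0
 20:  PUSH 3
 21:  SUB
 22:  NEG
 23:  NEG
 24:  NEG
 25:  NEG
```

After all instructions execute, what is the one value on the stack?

-12

PUSH -2 → -2
DUP     → -2 -2
MUL     → 4
PUSH -2 → 4 -2
SUB     → 6
PUSH -3 → 6 -3
OVER    → 6 -3 6
PUSH 7  → 6 -3 6 7
EQ      → 6 -3 0
SUB     → 6 -3
NEG     → 6 3
ADD     → 9
NEG     → -9
STORE 0 → (empty)
PUSH -5 → -5
LOAD 0  → -5 -9
SWAP    → -9 -5
NEG     → -9 5
STORE 0 → -9
PUSH 3  → -9 3
SUB     → -12
NEG     → 12
NEG     → -12
NEG     → 12
NEG     → -12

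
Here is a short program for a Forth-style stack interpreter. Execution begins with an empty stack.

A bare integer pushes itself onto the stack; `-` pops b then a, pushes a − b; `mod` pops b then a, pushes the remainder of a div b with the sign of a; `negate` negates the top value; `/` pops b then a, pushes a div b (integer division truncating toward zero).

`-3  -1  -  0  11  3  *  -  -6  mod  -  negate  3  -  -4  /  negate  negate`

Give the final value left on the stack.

1

-3      -3
-1      -3 -1
-       -2
0       -2 0
11      -2 0 11
3       -2 0 11 3
*       -2 0 33
-       -2 -33
-6      -2 -33 -6
mod     -2 -3
-       1
negate  -1
3       -1 3
-       -4
-4      -4 -4
/       1
negate  -1
negate  1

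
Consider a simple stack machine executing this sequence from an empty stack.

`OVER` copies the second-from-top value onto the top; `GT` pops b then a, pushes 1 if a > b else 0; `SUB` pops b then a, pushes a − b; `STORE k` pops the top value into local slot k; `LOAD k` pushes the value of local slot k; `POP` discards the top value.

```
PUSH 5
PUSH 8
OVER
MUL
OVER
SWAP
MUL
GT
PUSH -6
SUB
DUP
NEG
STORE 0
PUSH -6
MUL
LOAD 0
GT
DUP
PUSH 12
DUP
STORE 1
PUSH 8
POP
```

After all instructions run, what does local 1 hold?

PUSH 5  -> 5
PUSH 8  -> 5 8
OVER    -> 5 8 5
MUL     -> 5 40
OVER    -> 5 40 5
SWAP    -> 5 5 40
MUL     -> 5 200
GT      -> 0
PUSH -6 -> 0 -6
SUB     -> 6
DUP     -> 6 6
NEG     -> 6 -6
STORE 0 -> 6
PUSH -6 -> 6 -6
MUL     -> -36
LOAD 0  -> -36 -6
GT      -> 0
DUP     -> 0 0
PUSH 12 -> 0 0 12
DUP     -> 0 0 12 12
STORE 1 -> 0 0 12
PUSH 8  -> 0 0 12 8
POP     -> 0 0 12

12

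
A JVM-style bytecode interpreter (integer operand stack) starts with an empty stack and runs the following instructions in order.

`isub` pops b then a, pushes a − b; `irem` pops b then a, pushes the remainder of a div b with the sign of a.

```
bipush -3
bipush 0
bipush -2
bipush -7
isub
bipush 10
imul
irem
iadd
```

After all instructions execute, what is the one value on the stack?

bipush -3 : -3
bipush 0  : -3 0
bipush -2 : -3 0 -2
bipush -7 : -3 0 -2 -7
isub      : -3 0 5
bipush 10 : -3 0 5 10
imul      : -3 0 50
irem      : -3 0
iadd      : -3

-3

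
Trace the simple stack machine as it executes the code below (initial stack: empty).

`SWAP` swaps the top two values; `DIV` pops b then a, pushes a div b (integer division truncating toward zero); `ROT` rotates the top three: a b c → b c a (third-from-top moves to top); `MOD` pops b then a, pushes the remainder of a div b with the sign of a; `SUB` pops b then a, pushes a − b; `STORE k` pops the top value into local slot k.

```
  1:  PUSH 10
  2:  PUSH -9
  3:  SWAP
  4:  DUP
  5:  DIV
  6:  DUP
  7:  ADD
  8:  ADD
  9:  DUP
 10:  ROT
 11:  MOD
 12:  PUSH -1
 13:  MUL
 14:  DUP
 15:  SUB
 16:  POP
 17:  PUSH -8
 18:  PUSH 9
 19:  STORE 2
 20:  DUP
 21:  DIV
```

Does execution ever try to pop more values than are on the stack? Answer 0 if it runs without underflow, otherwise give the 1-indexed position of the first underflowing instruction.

PUSH 10 -> 10
PUSH -9 -> 10 -9
SWAP    -> -9 10
DUP     -> -9 10 10
DIV     -> -9 1
DUP     -> -9 1 1
ADD     -> -9 2
ADD     -> -7
DUP     -> -7 -7
ROT  — needs 3 operands, stack has 2 → underflow

10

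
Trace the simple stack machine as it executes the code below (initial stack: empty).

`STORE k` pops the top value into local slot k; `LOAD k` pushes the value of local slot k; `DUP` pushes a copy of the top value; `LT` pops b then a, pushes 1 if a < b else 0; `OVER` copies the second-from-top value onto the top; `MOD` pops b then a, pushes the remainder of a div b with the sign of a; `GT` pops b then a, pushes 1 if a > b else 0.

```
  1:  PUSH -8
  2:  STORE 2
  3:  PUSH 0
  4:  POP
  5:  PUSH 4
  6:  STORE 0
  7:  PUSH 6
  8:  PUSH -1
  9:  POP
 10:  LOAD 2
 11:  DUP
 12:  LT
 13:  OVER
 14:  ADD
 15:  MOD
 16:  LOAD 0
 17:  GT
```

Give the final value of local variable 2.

PUSH -8 → -8
STORE 2 → (empty)
PUSH 0  → 0
POP     → (empty)
PUSH 4  → 4
STORE 0 → (empty)
PUSH 6  → 6
PUSH -1 → 6 -1
POP     → 6
LOAD 2  → 6 -8
DUP     → 6 -8 -8
LT      → 6 0
OVER    → 6 0 6
ADD     → 6 6
MOD     → 0
LOAD 0  → 0 4
GT      → 0

-8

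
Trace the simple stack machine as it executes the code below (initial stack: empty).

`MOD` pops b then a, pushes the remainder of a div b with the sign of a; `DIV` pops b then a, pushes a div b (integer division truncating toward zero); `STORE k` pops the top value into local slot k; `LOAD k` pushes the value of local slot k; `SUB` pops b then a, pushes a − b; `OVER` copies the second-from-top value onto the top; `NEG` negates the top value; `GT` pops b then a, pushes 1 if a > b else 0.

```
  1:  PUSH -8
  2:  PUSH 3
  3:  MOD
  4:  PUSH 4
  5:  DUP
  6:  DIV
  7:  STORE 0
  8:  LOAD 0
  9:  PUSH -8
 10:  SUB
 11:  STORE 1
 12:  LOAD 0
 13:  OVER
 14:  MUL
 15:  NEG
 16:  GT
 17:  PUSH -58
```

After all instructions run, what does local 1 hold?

PUSH -8  -> [-8]
PUSH 3   -> [-8, 3]
MOD      -> [-2]
PUSH 4   -> [-2, 4]
DUP      -> [-2, 4, 4]
DIV      -> [-2, 1]
STORE 0  -> [-2]
LOAD 0   -> [-2, 1]
PUSH -8  -> [-2, 1, -8]
SUB      -> [-2, 9]
STORE 1  -> [-2]
LOAD 0   -> [-2, 1]
OVER     -> [-2, 1, -2]
MUL      -> [-2, -2]
NEG      -> [-2, 2]
GT       -> [0]
PUSH -58 -> [0, -58]

9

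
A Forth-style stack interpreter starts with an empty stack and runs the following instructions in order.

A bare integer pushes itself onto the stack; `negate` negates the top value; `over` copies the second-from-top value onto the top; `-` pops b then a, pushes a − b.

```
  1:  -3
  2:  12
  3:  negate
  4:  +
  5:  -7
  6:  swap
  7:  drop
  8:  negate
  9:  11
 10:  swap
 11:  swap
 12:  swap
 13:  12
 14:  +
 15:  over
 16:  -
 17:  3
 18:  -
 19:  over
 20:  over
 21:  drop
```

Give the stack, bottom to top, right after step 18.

[11, 5]

-3     -> [-3]
12     -> [-3, 12]
negate -> [-3, -12]
+      -> [-15]
-7     -> [-15, -7]
swap   -> [-7, -15]
drop   -> [-7]
negate -> [7]
11     -> [7, 11]
swap   -> [11, 7]
swap   -> [7, 11]
swap   -> [11, 7]
12     -> [11, 7, 12]
+      -> [11, 19]
over   -> [11, 19, 11]
-      -> [11, 8]
3      -> [11, 8, 3]
-      -> [11, 5]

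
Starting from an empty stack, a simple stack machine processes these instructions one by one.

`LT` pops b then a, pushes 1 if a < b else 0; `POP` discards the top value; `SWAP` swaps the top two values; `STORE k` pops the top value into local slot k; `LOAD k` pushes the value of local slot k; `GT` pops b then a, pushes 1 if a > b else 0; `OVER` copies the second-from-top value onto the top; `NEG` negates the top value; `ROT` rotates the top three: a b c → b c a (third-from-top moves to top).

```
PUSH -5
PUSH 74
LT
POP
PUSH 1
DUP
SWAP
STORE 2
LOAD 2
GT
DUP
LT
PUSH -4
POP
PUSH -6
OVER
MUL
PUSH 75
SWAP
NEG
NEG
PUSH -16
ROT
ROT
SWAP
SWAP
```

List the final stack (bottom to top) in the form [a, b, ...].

[0, -16, 75, 0]

PUSH -5  : [-5]
PUSH 74  : [-5, 74]
LT       : [1]
POP      : []
PUSH 1   : [1]
DUP      : [1, 1]
SWAP     : [1, 1]
STORE 2  : [1]
LOAD 2   : [1, 1]
GT       : [0]
DUP      : [0, 0]
LT       : [0]
PUSH -4  : [0, -4]
POP      : [0]
PUSH -6  : [0, -6]
OVER     : [0, -6, 0]
MUL      : [0, 0]
PUSH 75  : [0, 0, 75]
SWAP     : [0, 75, 0]
NEG      : [0, 75, 0]
NEG      : [0, 75, 0]
PUSH -16 : [0, 75, 0, -16]
ROT      : [0, 0, -16, 75]
ROT      : [0, -16, 75, 0]
SWAP     : [0, -16, 0, 75]
SWAP     : [0, -16, 75, 0]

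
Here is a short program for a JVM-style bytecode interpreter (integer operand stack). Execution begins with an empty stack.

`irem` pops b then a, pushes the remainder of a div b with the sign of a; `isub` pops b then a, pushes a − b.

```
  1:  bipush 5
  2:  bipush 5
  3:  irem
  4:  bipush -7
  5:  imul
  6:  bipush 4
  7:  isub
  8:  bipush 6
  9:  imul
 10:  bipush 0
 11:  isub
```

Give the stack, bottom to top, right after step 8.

[-4, 6]

bipush 5  -> 5
bipush 5  -> 5 5
irem      -> 0
bipush -7 -> 0 -7
imul      -> 0
bipush 4  -> 0 4
isub      -> -4
bipush 6  -> -4 6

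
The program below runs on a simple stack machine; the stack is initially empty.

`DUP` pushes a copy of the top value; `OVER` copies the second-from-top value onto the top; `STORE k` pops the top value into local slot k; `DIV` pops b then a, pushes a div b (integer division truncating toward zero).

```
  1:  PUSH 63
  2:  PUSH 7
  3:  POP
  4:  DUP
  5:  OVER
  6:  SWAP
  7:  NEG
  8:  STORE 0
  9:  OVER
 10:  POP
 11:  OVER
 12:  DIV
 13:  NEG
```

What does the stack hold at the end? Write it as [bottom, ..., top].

[63, -1]

PUSH 63 : 63
PUSH 7  : 63 7
POP     : 63
DUP     : 63 63
OVER    : 63 63 63
SWAP    : 63 63 63
NEG     : 63 63 -63
STORE 0 : 63 63
OVER    : 63 63 63
POP     : 63 63
OVER    : 63 63 63
DIV     : 63 1
NEG     : 63 -1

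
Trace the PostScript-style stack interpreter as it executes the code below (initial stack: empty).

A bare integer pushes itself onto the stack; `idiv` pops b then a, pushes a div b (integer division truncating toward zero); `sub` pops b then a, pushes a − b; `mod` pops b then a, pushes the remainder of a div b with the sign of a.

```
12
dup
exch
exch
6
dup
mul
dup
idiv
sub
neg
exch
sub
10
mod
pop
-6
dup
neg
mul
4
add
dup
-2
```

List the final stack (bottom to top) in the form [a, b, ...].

[-32, -32, -2]

12   -> [12]
dup  -> [12, 12]
exch -> [12, 12]
exch -> [12, 12]
6    -> [12, 12, 6]
dup  -> [12, 12, 6, 6]
mul  -> [12, 12, 36]
dup  -> [12, 12, 36, 36]
idiv -> [12, 12, 1]
sub  -> [12, 11]
neg  -> [12, -11]
exch -> [-11, 12]
sub  -> [-23]
10   -> [-23, 10]
mod  -> [-3]
pop  -> []
-6   -> [-6]
dup  -> [-6, -6]
neg  -> [-6, 6]
mul  -> [-36]
4    -> [-36, 4]
add  -> [-32]
dup  -> [-32, -32]
-2   -> [-32, -32, -2]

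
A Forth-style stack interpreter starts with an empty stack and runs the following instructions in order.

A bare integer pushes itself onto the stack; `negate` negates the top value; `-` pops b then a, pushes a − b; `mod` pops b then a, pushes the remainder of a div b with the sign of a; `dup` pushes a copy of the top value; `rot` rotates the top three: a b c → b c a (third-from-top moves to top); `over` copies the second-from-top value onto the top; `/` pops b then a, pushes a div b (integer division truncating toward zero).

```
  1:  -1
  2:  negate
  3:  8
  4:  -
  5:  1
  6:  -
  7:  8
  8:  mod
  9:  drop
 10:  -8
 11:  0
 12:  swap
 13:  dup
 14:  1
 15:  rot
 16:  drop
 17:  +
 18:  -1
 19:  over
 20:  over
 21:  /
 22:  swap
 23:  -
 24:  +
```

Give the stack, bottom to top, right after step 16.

[0, -8, 1]

-1     : [-1]
negate : [1]
8      : [1, 8]
-      : [-7]
1      : [-7, 1]
-      : [-8]
8      : [-8, 8]
mod    : [0]
drop   : []
-8     : [-8]
0      : [-8, 0]
swap   : [0, -8]
dup    : [0, -8, -8]
1      : [0, -8, -8, 1]
rot    : [0, -8, 1, -8]
drop   : [0, -8, 1]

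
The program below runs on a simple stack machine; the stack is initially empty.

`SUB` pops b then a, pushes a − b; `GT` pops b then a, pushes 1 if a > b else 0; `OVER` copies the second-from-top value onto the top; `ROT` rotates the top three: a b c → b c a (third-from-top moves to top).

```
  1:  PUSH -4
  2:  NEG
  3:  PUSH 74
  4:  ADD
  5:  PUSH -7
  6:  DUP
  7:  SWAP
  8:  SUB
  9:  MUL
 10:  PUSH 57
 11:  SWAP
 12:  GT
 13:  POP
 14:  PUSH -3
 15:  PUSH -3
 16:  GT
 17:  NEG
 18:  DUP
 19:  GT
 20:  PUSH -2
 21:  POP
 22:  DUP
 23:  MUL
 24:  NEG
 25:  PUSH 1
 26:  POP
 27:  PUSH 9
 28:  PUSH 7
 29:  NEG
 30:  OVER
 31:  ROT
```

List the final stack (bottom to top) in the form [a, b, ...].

PUSH -4  [-4]
NEG      [4]
PUSH 74  [4, 74]
ADD      [78]
PUSH -7  [78, -7]
DUP      [78, -7, -7]
SWAP     [78, -7, -7]
SUB      [78, 0]
MUL      [0]
PUSH 57  [0, 57]
SWAP     [57, 0]
GT       [1]
POP      []
PUSH -3  [-3]
PUSH -3  [-3, -3]
GT       [0]
NEG      [0]
DUP      [0, 0]
GT       [0]
PUSH -2  [0, -2]
POP      [0]
DUP      [0, 0]
MUL      [0]
NEG      [0]
PUSH 1   [0, 1]
POP      [0]
PUSH 9   [0, 9]
PUSH 7   [0, 9, 7]
NEG      [0, 9, -7]
OVER     [0, 9, -7, 9]
ROT      [0, -7, 9, 9]

[0, -7, 9, 9]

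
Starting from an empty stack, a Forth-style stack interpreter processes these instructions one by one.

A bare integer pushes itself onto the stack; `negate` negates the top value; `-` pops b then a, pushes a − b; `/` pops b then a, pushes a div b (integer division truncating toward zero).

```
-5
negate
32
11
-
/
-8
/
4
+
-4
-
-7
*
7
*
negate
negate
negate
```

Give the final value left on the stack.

392

-5     -> -5
negate -> 5
32     -> 5 32
11     -> 5 32 11
-      -> 5 21
/      -> 0
-8     -> 0 -8
/      -> 0
4      -> 0 4
+      -> 4
-4     -> 4 -4
-      -> 8
-7     -> 8 -7
*      -> -56
7      -> -56 7
*      -> -392
negate -> 392
negate -> -392
negate -> 392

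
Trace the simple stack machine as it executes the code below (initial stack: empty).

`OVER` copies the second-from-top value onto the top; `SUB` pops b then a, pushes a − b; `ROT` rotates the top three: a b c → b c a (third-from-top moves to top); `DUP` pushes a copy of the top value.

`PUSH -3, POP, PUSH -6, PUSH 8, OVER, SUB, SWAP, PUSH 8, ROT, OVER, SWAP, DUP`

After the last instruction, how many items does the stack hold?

5

PUSH -3 → [-3]
POP     → []
PUSH -6 → [-6]
PUSH 8  → [-6, 8]
OVER    → [-6, 8, -6]
SUB     → [-6, 14]
SWAP    → [14, -6]
PUSH 8  → [14, -6, 8]
ROT     → [-6, 8, 14]
OVER    → [-6, 8, 14, 8]
SWAP    → [-6, 8, 8, 14]
DUP     → [-6, 8, 8, 14, 14]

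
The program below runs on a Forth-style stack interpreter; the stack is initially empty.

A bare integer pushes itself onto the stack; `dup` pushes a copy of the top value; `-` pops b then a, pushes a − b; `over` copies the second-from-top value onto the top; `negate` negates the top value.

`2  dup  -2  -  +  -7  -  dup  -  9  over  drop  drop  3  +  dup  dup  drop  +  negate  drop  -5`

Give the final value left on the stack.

-5

2      → 2
dup    → 2 2
-2     → 2 2 -2
-      → 2 4
+      → 6
-7     → 6 -7
-      → 13
dup    → 13 13
-      → 0
9      → 0 9
over   → 0 9 0
drop   → 0 9
drop   → 0
3      → 0 3
+      → 3
dup    → 3 3
dup    → 3 3 3
drop   → 3 3
+      → 6
negate → -6
drop   → (empty)
-5     → -5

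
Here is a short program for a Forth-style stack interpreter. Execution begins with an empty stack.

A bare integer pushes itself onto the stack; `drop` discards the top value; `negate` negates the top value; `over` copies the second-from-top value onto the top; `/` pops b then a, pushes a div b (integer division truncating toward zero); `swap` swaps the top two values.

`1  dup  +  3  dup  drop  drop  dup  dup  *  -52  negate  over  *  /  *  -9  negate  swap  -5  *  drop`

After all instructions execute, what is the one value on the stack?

1       1
dup     1 1
+       2
3       2 3
dup     2 3 3
drop    2 3
drop    2
dup     2 2
dup     2 2 2
*       2 4
-52     2 4 -52
negate  2 4 52
over    2 4 52 4
*       2 4 208
/       2 0
*       0
-9      0 -9
negate  0 9
swap    9 0
-5      9 0 -5
*       9 0
drop    9

9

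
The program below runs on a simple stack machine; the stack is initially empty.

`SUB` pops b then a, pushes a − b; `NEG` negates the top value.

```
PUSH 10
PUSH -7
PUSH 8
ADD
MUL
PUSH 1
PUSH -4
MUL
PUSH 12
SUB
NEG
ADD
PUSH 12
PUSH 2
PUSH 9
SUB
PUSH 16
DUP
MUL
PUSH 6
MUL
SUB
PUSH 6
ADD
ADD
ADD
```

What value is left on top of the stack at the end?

PUSH 10 → [10]
PUSH -7 → [10, -7]
PUSH 8  → [10, -7, 8]
ADD     → [10, 1]
MUL     → [10]
PUSH 1  → [10, 1]
PUSH -4 → [10, 1, -4]
MUL     → [10, -4]
PUSH 12 → [10, -4, 12]
SUB     → [10, -16]
NEG     → [10, 16]
ADD     → [26]
PUSH 12 → [26, 12]
PUSH 2  → [26, 12, 2]
PUSH 9  → [26, 12, 2, 9]
SUB     → [26, 12, -7]
PUSH 16 → [26, 12, -7, 16]
DUP     → [26, 12, -7, 16, 16]
MUL     → [26, 12, -7, 256]
PUSH 6  → [26, 12, -7, 256, 6]
MUL     → [26, 12, -7, 1536]
SUB     → [26, 12, -1543]
PUSH 6  → [26, 12, -1543, 6]
ADD     → [26, 12, -1537]
ADD     → [26, -1525]
ADD     → [-1499]

-1499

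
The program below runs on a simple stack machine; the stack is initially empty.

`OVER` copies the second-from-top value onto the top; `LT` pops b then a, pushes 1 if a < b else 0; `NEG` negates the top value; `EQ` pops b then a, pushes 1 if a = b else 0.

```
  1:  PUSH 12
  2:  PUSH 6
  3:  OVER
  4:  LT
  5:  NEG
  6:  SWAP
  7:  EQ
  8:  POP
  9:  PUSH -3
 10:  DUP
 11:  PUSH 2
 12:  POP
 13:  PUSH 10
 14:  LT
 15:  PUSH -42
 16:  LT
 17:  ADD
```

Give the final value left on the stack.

-3

PUSH 12   [12]
PUSH 6    [12, 6]
OVER      [12, 6, 12]
LT        [12, 1]
NEG       [12, -1]
SWAP      [-1, 12]
EQ        [0]
POP       []
PUSH -3   [-3]
DUP       [-3, -3]
PUSH 2    [-3, -3, 2]
POP       [-3, -3]
PUSH 10   [-3, -3, 10]
LT        [-3, 1]
PUSH -42  [-3, 1, -42]
LT        [-3, 0]
ADD       [-3]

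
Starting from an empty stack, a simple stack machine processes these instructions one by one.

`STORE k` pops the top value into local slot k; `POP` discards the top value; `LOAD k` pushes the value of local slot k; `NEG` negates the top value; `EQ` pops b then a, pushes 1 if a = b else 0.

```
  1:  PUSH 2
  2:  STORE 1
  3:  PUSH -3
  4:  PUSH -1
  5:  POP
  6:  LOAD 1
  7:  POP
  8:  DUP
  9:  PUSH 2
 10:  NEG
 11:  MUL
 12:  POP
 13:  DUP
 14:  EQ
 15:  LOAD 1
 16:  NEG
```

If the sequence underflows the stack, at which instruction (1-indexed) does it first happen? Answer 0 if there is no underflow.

PUSH 2  → 2
STORE 1 → (empty)
PUSH -3 → -3
PUSH -1 → -3 -1
POP     → -3
LOAD 1  → -3 2
POP     → -3
DUP     → -3 -3
PUSH 2  → -3 -3 2
NEG     → -3 -3 -2
MUL     → -3 6
POP     → -3
DUP     → -3 -3
EQ      → 1
LOAD 1  → 1 2
NEG     → 1 -2

0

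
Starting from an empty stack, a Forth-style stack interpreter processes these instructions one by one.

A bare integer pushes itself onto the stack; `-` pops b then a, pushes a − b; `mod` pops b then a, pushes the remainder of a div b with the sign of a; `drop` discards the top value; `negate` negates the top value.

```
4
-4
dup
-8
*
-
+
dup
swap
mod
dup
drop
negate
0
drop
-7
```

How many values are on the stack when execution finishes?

2

4      -> [4]
-4     -> [4, -4]
dup    -> [4, -4, -4]
-8     -> [4, -4, -4, -8]
*      -> [4, -4, 32]
-      -> [4, -36]
+      -> [-32]
dup    -> [-32, -32]
swap   -> [-32, -32]
mod    -> [0]
dup    -> [0, 0]
drop   -> [0]
negate -> [0]
0      -> [0, 0]
drop   -> [0]
-7     -> [0, -7]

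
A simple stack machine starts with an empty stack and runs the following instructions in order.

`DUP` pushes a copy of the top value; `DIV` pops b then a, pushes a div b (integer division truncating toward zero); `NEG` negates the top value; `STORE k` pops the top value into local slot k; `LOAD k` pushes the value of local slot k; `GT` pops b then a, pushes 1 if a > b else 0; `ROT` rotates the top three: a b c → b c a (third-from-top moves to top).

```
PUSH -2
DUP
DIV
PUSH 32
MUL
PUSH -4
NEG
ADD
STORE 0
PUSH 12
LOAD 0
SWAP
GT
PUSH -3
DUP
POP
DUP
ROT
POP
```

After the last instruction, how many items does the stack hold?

2

PUSH -2 : [-2]
DUP     : [-2, -2]
DIV     : [1]
PUSH 32 : [1, 32]
MUL     : [32]
PUSH -4 : [32, -4]
NEG     : [32, 4]
ADD     : [36]
STORE 0 : []
PUSH 12 : [12]
LOAD 0  : [12, 36]
SWAP    : [36, 12]
GT      : [1]
PUSH -3 : [1, -3]
DUP     : [1, -3, -3]
POP     : [1, -3]
DUP     : [1, -3, -3]
ROT     : [-3, -3, 1]
POP     : [-3, -3]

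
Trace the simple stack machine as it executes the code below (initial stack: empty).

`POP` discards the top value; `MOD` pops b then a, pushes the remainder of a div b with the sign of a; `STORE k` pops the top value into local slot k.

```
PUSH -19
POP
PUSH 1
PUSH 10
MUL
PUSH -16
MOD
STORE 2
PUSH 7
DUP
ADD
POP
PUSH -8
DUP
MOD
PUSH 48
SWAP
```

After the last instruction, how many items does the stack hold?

2

PUSH -19 : [-19]
POP      : []
PUSH 1   : [1]
PUSH 10  : [1, 10]
MUL      : [10]
PUSH -16 : [10, -16]
MOD      : [10]
STORE 2  : []
PUSH 7   : [7]
DUP      : [7, 7]
ADD      : [14]
POP      : []
PUSH -8  : [-8]
DUP      : [-8, -8]
MOD      : [0]
PUSH 48  : [0, 48]
SWAP     : [48, 0]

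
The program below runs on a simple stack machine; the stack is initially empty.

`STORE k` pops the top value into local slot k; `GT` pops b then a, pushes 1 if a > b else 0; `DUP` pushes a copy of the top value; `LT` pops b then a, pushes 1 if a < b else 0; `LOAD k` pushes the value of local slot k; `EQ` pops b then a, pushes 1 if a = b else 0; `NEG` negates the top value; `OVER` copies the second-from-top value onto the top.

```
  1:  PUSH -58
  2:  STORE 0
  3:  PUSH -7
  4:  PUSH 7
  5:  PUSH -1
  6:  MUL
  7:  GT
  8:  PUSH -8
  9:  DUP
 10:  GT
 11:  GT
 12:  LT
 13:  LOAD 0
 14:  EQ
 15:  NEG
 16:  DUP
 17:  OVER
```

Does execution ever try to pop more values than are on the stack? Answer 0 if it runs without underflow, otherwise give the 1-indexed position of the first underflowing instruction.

12

PUSH -58  [-58]
STORE 0   []
PUSH -7   [-7]
PUSH 7    [-7, 7]
PUSH -1   [-7, 7, -1]
MUL       [-7, -7]
GT        [0]
PUSH -8   [0, -8]
DUP       [0, -8, -8]
GT        [0, 0]
GT        [0]
LT  — needs 2 operands, stack has 1 → underflow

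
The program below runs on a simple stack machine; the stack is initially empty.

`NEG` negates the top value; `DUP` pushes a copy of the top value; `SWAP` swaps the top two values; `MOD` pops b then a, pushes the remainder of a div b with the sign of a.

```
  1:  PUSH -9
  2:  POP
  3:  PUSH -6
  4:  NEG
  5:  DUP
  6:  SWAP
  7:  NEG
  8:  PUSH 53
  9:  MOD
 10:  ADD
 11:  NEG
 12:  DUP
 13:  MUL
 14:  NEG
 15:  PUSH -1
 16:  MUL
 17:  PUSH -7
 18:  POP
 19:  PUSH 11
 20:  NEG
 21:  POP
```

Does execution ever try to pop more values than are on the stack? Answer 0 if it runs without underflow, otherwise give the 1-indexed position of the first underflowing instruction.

0

PUSH -9 : [-9]
POP     : []
PUSH -6 : [-6]
NEG     : [6]
DUP     : [6, 6]
SWAP    : [6, 6]
NEG     : [6, -6]
PUSH 53 : [6, -6, 53]
MOD     : [6, -6]
ADD     : [0]
NEG     : [0]
DUP     : [0, 0]
MUL     : [0]
NEG     : [0]
PUSH -1 : [0, -1]
MUL     : [0]
PUSH -7 : [0, -7]
POP     : [0]
PUSH 11 : [0, 11]
NEG     : [0, -11]
POP     : [0]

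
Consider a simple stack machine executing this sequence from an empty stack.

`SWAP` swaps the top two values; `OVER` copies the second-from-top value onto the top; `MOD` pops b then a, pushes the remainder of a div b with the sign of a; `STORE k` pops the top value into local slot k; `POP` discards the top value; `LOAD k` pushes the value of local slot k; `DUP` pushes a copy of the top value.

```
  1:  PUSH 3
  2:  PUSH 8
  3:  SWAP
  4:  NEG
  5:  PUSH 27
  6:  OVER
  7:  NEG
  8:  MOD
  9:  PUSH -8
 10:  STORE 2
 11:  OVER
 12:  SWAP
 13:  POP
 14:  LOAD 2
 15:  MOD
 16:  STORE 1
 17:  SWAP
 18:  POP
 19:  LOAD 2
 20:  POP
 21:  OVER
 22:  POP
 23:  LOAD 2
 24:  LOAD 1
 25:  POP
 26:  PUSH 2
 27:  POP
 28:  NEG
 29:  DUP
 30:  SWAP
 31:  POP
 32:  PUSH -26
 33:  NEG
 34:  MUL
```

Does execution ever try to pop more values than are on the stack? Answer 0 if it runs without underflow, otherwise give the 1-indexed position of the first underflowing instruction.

PUSH 3  : [3]
PUSH 8  : [3, 8]
SWAP    : [8, 3]
NEG     : [8, -3]
PUSH 27 : [8, -3, 27]
OVER    : [8, -3, 27, -3]
NEG     : [8, -3, 27, 3]
MOD     : [8, -3, 0]
PUSH -8 : [8, -3, 0, -8]
STORE 2 : [8, -3, 0]
OVER    : [8, -3, 0, -3]
SWAP    : [8, -3, -3, 0]
POP     : [8, -3, -3]
LOAD 2  : [8, -3, -3, -8]
MOD     : [8, -3, -3]
STORE 1 : [8, -3]
SWAP    : [-3, 8]
POP     : [-3]
LOAD 2  : [-3, -8]
POP     : [-3]
OVER  — needs 2 operands, stack has 1 → underflow

21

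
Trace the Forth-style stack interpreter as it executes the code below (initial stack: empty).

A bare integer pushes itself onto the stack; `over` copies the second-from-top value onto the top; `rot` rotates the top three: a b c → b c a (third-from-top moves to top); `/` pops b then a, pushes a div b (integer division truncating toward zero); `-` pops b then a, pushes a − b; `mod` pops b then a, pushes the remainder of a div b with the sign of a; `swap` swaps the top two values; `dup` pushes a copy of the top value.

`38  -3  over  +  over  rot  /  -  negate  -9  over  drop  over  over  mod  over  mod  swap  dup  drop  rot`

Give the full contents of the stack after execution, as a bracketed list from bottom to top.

[-7, -9, -34]

38     : 38
-3     : 38 -3
over   : 38 -3 38
+      : 38 35
over   : 38 35 38
rot    : 35 38 38
/      : 35 1
-      : 34
negate : -34
-9     : -34 -9
over   : -34 -9 -34
drop   : -34 -9
over   : -34 -9 -34
over   : -34 -9 -34 -9
mod    : -34 -9 -7
over   : -34 -9 -7 -9
mod    : -34 -9 -7
swap   : -34 -7 -9
dup    : -34 -7 -9 -9
drop   : -34 -7 -9
rot    : -7 -9 -34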